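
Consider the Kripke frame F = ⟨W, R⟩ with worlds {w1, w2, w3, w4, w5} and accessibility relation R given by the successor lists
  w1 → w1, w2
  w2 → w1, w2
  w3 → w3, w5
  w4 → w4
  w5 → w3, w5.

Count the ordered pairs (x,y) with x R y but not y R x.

0

R is symmetric; there are no such tuples.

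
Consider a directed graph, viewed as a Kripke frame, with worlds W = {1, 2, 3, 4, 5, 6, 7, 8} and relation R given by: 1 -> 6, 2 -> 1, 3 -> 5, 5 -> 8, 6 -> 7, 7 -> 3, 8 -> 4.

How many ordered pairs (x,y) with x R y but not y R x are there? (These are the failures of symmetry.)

7

Enumerating: (1,6), (2,1), (3,5), (5,8), (6,7), (7,3), (8,4).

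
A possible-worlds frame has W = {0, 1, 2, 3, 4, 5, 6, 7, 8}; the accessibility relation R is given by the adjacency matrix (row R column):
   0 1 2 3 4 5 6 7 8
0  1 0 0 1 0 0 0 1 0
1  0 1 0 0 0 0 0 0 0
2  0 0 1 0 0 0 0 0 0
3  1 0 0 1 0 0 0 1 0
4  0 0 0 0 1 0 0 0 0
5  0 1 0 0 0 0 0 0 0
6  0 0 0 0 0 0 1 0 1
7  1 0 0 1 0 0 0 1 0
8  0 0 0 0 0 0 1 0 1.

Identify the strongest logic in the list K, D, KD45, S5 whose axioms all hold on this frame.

Serial (axiom D): yes — every world has a successor (e.g. 0 R 0).
Euclidean (axiom 5): yes — any two successors of a common world are R-related.
Transitive (axiom 4): yes — every two-step R-path is closed by a direct edge.
Reflexive (axiom T): no — 5 is not related to itself.
So F validates K, D, KD45; S5 would additionally require R to be reflexive. The strongest is KD45.

KD45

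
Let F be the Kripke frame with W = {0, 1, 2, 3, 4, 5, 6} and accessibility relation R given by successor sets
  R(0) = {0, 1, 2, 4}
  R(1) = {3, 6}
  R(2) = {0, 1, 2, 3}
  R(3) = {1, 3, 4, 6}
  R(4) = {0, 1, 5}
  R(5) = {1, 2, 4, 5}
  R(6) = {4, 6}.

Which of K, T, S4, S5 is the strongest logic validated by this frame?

Reflexive (axiom T): no — 1 is not related to itself.
Transitive (axiom 4): no — 0 R 1 and 1 R 3, but not 0 R 3.
Euclidean (axiom 5): no — 0 R 1 and 0 R 2, but not 1 R 2.
So F validates K; T would additionally require R to be reflexive. The strongest is K.

K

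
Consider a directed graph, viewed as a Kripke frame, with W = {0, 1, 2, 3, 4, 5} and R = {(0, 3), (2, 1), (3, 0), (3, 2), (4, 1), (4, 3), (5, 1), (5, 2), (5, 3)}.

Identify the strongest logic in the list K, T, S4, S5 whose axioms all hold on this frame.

Reflexive (axiom T): no — 0 is not related to itself.
Transitive (axiom 4): no — 0 R 3 and 3 R 2, but not 0 R 2.
Euclidean (axiom 5): no — 3 R 0 and 3 R 2, but not 0 R 2.
So F validates K; T would additionally require R to be reflexive. The strongest is K.

K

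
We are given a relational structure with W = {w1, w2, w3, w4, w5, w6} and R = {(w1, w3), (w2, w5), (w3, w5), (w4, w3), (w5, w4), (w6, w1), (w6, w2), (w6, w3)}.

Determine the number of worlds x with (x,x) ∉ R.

6

Enumerating: w1, w2, w3, w4, w5, w6.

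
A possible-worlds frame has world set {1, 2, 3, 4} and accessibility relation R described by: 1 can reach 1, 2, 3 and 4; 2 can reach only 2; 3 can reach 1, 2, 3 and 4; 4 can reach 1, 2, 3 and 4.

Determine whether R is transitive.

Yes

Transitive: yes — every two-step R-path is closed by a direct edge.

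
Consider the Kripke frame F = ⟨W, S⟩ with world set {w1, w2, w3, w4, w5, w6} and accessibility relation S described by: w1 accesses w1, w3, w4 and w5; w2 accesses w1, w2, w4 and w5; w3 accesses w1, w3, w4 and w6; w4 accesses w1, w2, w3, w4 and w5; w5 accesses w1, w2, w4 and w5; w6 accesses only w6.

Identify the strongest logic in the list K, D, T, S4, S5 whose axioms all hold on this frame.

T

Serial (axiom D): yes — every world has a successor (e.g. w1 S w1).
Reflexive (axiom T): yes — every world is S-related to itself.
Transitive (axiom 4): no — w1 S w3 and w3 S w6, but not w1 S w6.
Euclidean (axiom 5): no — w1 S w3 and w1 S w5, but not w3 S w5.
So F validates K, D, T; S4 would additionally require S to be transitive. The strongest is T.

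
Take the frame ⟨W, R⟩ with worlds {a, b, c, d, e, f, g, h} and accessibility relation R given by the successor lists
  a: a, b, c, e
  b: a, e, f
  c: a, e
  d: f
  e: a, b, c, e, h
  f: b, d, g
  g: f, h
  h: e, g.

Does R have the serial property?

Serial: yes — every world has a successor (e.g. a R a).

Yes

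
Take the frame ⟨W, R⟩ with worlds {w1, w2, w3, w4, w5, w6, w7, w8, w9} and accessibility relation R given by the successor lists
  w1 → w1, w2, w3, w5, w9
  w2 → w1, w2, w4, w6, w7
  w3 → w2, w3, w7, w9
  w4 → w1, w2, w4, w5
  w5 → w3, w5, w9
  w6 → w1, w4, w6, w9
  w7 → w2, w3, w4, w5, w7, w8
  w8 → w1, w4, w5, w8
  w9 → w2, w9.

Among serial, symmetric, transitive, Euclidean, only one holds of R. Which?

serial

Serial: yes — every world has a successor (e.g. w1 R w1).
Symmetric: no — w1 R w3 but not w3 R w1.
Transitive: no — w1 R w2 and w2 R w4, but not w1 R w4.
Euclidean: no — w1 R w2 and w1 R w3, but not w2 R w3.
Only serial holds.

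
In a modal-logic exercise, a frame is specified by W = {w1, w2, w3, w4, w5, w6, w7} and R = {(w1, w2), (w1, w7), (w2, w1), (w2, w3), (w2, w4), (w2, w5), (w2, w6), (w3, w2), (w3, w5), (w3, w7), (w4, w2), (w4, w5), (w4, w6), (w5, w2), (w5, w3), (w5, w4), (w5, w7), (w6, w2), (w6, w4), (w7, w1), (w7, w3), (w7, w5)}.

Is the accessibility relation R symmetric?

Yes

Symmetric: yes — every pair in R has its reverse in R.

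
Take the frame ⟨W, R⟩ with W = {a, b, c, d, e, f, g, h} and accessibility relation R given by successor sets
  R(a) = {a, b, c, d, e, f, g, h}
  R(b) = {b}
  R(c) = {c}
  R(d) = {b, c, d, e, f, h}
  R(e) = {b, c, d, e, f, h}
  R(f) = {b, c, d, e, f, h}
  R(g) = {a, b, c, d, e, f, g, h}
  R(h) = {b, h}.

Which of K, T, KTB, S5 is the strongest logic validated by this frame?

T

Reflexive (axiom T): yes — every world is R-related to itself.
Symmetric (axiom B): no — a R b but not b R a.
Euclidean (axiom 5): no — a R b and a R c, but not b R c.
So F validates K, T; KTB would additionally require R to be symmetric. The strongest is T.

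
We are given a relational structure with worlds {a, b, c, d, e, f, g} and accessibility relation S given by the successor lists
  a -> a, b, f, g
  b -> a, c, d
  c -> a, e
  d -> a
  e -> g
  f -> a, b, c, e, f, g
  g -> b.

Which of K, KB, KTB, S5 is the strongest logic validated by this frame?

Symmetric (axiom B): no — a S g but not g S a.
Reflexive (axiom T): no — b is not related to itself.
Euclidean (axiom 5): no — a S b and a S f, but not b S f.
So F validates K; KB would additionally require S to be symmetric. The strongest is K.

K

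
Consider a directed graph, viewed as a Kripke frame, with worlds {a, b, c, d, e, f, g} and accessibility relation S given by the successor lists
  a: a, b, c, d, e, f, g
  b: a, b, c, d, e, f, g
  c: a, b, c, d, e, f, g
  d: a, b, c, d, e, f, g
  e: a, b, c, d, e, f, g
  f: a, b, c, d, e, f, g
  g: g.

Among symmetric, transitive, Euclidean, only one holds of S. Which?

Symmetric: no — a S g but not g S a.
Transitive: yes — every two-step S-path is closed by a direct edge.
Euclidean: no — a S g and a S b, but not g S b.
Only transitive holds.

transitive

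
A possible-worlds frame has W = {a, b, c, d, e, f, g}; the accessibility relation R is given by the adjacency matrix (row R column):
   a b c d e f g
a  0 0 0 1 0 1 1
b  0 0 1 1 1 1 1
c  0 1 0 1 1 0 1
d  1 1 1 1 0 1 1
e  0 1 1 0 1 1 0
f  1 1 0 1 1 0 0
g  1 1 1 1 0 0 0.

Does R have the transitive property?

Transitive: no — a R d and d R b, but not a R b.

No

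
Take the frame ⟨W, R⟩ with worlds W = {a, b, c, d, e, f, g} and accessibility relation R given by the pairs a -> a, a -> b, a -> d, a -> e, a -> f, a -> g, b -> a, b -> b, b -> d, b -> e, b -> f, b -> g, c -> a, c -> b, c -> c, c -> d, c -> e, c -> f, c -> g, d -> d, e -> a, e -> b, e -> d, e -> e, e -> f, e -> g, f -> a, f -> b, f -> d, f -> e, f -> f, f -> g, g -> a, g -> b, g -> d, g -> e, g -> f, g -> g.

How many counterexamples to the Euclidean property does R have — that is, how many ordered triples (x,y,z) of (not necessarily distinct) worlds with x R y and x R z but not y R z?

Enumerating: (a,d,a), (a,d,b), (a,d,e), (a,d,f), (a,d,g), (b,d,a), (b,d,b), (b,d,e), (b,d,f), (b,d,g), (c,a,c), (c,b,c), … and 24 more.
Total: 36.

36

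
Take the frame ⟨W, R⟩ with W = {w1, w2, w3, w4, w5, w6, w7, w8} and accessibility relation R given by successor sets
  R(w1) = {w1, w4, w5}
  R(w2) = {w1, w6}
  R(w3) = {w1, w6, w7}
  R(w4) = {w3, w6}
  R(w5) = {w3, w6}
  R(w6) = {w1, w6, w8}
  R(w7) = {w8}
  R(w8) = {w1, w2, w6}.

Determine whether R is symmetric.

No

Symmetric: no — w1 R w4 but not w4 R w1.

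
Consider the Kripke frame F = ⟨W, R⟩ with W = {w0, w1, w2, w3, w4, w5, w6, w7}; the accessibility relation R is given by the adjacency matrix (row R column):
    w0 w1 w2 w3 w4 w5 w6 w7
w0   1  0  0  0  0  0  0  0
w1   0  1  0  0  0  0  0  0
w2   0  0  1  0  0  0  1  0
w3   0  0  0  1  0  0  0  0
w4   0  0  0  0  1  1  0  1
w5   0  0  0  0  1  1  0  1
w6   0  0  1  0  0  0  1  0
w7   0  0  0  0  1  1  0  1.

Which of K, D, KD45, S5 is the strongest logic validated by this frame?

Serial (axiom D): yes — every world has a successor (e.g. w0 R w0).
Euclidean (axiom 5): yes — any two successors of a common world are R-related.
Transitive (axiom 4): yes — every two-step R-path is closed by a direct edge.
Reflexive (axiom T): yes — every world is R-related to itself.
So F validates K, D, KD45, S5. The strongest is S5.

S5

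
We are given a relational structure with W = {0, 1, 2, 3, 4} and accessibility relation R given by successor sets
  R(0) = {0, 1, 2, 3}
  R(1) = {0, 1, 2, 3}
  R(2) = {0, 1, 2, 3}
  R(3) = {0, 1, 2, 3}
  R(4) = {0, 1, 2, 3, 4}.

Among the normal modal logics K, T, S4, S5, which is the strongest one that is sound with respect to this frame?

S4

Reflexive (axiom T): yes — every world is R-related to itself.
Transitive (axiom 4): yes — every two-step R-path is closed by a direct edge.
Euclidean (axiom 5): no — 4 R 0 and 4 R 4, but not 0 R 4.
So F validates K, T, S4; S5 would additionally require R to be Euclidean. The strongest is S4.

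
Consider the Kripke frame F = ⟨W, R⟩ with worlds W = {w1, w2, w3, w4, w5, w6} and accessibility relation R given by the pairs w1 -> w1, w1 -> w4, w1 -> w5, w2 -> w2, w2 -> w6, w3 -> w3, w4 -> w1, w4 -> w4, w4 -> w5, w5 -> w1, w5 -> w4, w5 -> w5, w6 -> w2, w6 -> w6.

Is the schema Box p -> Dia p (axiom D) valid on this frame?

Yes

The schema D characterises exactly the serial frames.
Serial: yes — every world has a successor (e.g. w1 R w1).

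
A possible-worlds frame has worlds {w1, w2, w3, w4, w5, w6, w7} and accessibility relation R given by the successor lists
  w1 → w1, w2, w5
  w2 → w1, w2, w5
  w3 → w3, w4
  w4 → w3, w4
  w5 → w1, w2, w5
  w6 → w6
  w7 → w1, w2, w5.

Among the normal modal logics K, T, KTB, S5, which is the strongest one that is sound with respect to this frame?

K

Reflexive (axiom T): no — w7 is not related to itself.
Symmetric (axiom B): no — w7 R w1 but not w1 R w7.
Euclidean (axiom 5): yes — any two successors of a common world are R-related.
So F validates K; T would additionally require R to be reflexive. The strongest is K.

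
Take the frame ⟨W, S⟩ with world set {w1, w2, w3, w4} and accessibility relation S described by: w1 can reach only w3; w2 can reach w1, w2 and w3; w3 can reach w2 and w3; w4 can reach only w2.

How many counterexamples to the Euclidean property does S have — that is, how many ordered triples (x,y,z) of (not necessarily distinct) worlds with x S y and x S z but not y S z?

3

Enumerating: (w2,w1,w1), (w2,w1,w2), (w2,w3,w1).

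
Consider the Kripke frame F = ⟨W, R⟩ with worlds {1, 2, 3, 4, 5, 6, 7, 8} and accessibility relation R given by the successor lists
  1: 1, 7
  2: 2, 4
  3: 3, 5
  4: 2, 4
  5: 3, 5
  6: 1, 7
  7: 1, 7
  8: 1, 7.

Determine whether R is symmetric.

No

Symmetric: no — 6 R 1 but not 1 R 6.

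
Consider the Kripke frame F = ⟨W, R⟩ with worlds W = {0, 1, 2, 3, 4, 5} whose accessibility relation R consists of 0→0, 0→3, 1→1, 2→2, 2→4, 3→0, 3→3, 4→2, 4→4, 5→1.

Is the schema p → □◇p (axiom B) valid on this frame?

No

By correspondence theory, B is valid on a frame iff R is symmetric.
Symmetric: no — 5 R 1 but not 1 R 5.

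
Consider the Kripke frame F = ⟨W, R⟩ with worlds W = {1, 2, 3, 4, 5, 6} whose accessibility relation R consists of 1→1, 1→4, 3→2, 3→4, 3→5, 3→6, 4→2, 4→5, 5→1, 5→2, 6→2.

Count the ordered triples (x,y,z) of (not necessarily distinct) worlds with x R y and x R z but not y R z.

Enumerating: (1,4,1), (1,4,4), (3,2,2), (3,2,4), (3,2,5), (3,2,6), (3,4,4), (3,4,6), (3,5,4), (3,5,5), (3,5,6), (3,6,4), … and 9 more.
Total: 21.

21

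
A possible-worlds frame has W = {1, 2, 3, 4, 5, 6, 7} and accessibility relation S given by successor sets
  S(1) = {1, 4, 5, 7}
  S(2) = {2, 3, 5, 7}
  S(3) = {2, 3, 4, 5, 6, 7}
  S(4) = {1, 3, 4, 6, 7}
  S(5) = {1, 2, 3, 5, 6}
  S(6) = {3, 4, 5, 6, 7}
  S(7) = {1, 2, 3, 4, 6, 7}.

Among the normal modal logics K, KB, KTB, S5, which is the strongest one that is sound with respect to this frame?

KTB

Symmetric (axiom B): yes — every pair in S has its reverse in S.
Reflexive (axiom T): yes — every world is S-related to itself.
Euclidean (axiom 5): no — 1 S 4 and 1 S 5, but not 4 S 5.
So F validates K, KB, KTB; S5 would additionally require S to be Euclidean. The strongest is KTB.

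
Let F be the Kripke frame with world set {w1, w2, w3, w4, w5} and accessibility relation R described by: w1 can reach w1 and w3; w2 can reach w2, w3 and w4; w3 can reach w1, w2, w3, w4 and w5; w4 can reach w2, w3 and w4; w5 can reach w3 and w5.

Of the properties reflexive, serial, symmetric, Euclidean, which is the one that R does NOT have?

Euclidean

Reflexive: yes — every world is R-related to itself.
Serial: yes — every world has a successor (e.g. w1 R w1).
Symmetric: yes — every pair in R has its reverse in R.
Euclidean: no — w3 R w1 and w3 R w2, but not w1 R w2.
Only Euclidean fails.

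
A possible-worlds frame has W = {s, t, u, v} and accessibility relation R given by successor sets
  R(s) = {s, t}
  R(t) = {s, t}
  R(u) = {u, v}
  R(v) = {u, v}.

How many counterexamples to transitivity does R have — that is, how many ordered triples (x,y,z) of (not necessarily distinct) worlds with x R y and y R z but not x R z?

R is transitive; there are no such tuples.

0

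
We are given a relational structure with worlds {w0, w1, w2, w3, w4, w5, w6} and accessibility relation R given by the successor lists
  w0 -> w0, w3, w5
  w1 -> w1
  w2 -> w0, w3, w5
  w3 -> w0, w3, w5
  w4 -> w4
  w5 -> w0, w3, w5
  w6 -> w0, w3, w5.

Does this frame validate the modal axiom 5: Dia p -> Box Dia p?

Yes

By correspondence theory, 5 is valid on a frame iff R is Euclidean.
Euclidean: yes — any two successors of a common world are R-related.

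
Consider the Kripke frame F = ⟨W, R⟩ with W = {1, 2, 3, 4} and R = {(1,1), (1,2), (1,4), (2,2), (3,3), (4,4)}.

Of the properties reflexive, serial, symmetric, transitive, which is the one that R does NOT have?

Reflexive: yes — every world is R-related to itself.
Serial: yes — every world has a successor (e.g. 1 R 1).
Symmetric: no — 1 R 2 but not 2 R 1.
Transitive: yes — every two-step R-path is closed by a direct edge.
Only symmetric fails.

symmetric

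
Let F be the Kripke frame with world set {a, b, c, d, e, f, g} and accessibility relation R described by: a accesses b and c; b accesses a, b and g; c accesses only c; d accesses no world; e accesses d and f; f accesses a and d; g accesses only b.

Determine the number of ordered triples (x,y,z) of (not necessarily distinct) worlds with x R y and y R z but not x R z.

8

Enumerating: (a,b,a), (a,b,g), (b,a,c), (e,f,a), (f,a,b), (f,a,c), (g,b,a), (g,b,g).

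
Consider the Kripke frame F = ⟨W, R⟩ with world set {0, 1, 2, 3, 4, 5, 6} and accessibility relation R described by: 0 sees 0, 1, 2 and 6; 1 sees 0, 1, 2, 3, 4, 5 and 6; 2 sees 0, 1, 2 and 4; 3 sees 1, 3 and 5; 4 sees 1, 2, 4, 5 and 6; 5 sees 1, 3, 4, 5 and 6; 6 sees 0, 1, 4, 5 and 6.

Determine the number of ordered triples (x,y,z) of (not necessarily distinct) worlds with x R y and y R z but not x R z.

32

Enumerating: (0,1,3), (0,1,4), (0,1,5), (0,2,4), (0,6,4), (0,6,5), (2,0,6), (2,1,3), (2,1,5), (2,1,6), (2,4,5), (2,4,6), … and 20 more.
Total: 32.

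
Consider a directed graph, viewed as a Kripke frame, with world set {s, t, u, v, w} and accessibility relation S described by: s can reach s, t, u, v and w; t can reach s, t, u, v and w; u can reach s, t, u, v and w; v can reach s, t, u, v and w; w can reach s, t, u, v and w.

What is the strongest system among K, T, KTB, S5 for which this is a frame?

Reflexive (axiom T): yes — every world is S-related to itself.
Symmetric (axiom B): yes — every pair in S has its reverse in S.
Euclidean (axiom 5): yes — any two successors of a common world are S-related.
So F validates K, T, KTB, S5. The strongest is S5.

S5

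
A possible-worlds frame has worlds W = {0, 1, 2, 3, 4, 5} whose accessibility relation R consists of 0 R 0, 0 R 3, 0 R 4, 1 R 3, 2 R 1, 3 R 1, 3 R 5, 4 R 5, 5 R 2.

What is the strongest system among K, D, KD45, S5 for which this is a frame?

D

Serial (axiom D): yes — every world has a successor (e.g. 0 R 0).
Euclidean (axiom 5): no — 0 R 3 and 0 R 4, but not 3 R 4.
Transitive (axiom 4): no — 0 R 3 and 3 R 1, but not 0 R 1.
Reflexive (axiom T): no — 1 is not related to itself.
So F validates K, D; KD45 would additionally require R to be Euclidean and transitive. The strongest is D.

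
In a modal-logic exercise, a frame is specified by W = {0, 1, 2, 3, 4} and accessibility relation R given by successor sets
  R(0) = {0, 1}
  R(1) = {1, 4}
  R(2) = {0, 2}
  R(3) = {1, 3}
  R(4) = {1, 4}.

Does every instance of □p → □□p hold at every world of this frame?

No

By correspondence theory, 4 is valid on a frame iff R is transitive.
Transitive: no — 0 R 1 and 1 R 4, but not 0 R 4.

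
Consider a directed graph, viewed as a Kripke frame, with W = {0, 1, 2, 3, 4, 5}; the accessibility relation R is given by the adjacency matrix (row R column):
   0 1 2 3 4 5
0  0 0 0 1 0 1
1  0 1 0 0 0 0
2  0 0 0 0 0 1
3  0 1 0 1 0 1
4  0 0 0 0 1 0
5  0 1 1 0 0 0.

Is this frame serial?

Serial: yes — every world has a successor (e.g. 0 R 3).

Yes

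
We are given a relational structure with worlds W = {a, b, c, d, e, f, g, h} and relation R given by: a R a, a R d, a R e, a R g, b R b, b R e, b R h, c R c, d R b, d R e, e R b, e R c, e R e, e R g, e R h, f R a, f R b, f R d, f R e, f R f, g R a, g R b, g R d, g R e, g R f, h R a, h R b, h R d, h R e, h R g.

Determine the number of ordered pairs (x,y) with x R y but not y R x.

15

Enumerating: (a,d), (a,e), (d,b), (d,e), (e,c), (f,a), (f,b), (f,d), (f,e), (g,b), (g,d), (g,f), (h,a), (h,d), (h,g).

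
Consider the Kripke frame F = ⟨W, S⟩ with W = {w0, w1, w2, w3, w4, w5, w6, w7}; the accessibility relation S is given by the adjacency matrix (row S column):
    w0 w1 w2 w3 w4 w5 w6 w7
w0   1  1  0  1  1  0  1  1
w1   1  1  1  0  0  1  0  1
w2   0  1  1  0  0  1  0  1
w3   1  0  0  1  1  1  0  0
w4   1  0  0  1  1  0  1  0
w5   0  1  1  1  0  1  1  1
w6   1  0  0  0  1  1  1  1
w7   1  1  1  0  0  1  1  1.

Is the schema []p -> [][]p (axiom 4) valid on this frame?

No

Axiom 4 corresponds to the accessibility relation being transitive.
Transitive: no — w0 S w1 and w1 S w2, but not w0 S w2.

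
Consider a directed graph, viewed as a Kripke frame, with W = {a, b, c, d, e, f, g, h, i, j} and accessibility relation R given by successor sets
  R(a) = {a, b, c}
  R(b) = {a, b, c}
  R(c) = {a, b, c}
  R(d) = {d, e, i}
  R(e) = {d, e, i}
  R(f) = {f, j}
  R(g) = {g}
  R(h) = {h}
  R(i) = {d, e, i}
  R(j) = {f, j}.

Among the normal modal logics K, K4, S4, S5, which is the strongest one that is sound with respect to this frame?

Transitive (axiom 4): yes — every two-step R-path is closed by a direct edge.
Reflexive (axiom T): yes — every world is R-related to itself.
Euclidean (axiom 5): yes — any two successors of a common world are R-related.
So F validates K, K4, S4, S5. The strongest is S5.

S5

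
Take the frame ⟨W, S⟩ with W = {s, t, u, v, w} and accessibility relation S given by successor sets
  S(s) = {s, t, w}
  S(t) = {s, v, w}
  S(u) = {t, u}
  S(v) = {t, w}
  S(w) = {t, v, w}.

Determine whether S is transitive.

Transitive: no — s S t and t S v, but not s S v.

No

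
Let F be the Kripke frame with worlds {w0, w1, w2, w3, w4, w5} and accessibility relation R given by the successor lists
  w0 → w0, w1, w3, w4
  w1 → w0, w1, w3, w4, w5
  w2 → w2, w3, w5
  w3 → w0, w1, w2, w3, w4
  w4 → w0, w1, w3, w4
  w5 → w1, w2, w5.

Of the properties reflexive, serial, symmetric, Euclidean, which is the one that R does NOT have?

Reflexive: yes — every world is R-related to itself.
Serial: yes — every world has a successor (e.g. w0 R w0).
Symmetric: yes — every pair in R has its reverse in R.
Euclidean: no — w1 R w0 and w1 R w5, but not w0 R w5.
Only Euclidean fails.

Euclidean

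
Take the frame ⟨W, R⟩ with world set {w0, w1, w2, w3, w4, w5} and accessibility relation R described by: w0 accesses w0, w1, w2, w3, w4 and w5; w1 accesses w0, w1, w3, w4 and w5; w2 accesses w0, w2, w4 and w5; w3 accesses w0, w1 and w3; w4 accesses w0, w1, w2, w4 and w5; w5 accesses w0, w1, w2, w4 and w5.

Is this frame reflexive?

Reflexive: yes — every world is R-related to itself.

Yes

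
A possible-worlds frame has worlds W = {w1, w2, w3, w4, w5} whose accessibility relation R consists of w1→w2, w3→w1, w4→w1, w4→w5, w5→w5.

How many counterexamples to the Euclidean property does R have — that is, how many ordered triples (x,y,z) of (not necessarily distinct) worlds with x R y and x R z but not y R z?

5

Enumerating: (w1,w2,w2), (w3,w1,w1), (w4,w1,w1), (w4,w1,w5), (w4,w5,w1).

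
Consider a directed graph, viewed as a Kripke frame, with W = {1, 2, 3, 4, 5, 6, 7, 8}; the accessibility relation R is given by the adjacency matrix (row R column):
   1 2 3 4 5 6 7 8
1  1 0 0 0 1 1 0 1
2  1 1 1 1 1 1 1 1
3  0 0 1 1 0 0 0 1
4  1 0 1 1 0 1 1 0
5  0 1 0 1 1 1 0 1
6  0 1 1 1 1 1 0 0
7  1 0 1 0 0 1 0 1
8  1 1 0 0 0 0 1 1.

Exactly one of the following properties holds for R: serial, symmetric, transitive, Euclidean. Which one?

serial

Serial: yes — every world has a successor (e.g. 1 R 1).
Symmetric: no — 1 R 5 but not 5 R 1.
Transitive: no — 1 R 5 and 5 R 2, but not 1 R 2.
Euclidean: no — 1 R 6 and 1 R 8, but not 6 R 8.
Only serial holds.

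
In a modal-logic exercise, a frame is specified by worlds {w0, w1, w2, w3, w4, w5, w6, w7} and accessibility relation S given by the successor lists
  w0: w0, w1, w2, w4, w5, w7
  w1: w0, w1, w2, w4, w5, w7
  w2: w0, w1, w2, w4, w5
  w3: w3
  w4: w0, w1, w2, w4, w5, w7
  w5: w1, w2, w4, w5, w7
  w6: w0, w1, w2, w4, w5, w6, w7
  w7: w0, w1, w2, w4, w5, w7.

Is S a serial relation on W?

Yes

Serial: yes — every world has a successor (e.g. w0 S w0).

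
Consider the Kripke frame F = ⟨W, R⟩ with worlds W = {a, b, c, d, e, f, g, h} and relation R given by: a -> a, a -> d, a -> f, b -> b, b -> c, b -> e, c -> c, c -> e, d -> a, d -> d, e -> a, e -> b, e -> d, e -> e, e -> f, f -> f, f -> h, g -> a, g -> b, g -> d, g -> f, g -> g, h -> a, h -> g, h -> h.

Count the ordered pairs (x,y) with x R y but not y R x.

13

Enumerating: (a,f), (b,c), (c,e), (e,a), (e,d), (e,f), (f,h), (g,a), (g,b), (g,d), (g,f), (h,a), (h,g).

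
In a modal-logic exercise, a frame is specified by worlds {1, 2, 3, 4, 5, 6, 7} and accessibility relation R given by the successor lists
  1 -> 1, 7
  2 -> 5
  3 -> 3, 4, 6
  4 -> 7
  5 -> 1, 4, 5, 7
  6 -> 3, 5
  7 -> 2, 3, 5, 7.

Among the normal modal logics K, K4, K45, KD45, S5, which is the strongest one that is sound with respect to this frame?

Transitive (axiom 4): no — 1 R 7 and 7 R 2, but not 1 R 2.
Euclidean (axiom 5): no — 3 R 4 and 3 R 6, but not 4 R 6.
Serial (axiom D): yes — every world has a successor (e.g. 1 R 1).
Reflexive (axiom T): no — 2 is not related to itself.
So F validates K; K4 would additionally require R to be transitive. The strongest is K.

K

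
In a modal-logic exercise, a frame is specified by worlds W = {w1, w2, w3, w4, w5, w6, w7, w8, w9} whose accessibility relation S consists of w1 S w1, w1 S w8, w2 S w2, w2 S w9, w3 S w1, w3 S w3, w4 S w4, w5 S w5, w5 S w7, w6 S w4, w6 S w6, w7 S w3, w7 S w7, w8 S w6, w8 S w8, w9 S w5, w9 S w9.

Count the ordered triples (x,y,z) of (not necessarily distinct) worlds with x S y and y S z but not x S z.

7

Enumerating: (w1,w8,w6), (w2,w9,w5), (w3,w1,w8), (w5,w7,w3), (w7,w3,w1), (w8,w6,w4), (w9,w5,w7).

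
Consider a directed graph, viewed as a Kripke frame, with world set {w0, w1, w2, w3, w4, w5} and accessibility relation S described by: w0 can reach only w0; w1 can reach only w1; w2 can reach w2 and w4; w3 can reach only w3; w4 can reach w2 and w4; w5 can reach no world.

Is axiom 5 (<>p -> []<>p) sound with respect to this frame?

Axiom 5 corresponds to the accessibility relation being Euclidean.
Euclidean: yes — any two successors of a common world are S-related.

Yes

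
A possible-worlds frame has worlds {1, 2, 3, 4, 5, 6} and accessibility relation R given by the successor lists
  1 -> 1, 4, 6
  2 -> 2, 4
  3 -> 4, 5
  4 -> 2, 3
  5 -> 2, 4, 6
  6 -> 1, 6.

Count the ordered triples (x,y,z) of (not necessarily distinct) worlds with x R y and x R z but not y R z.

Enumerating: (1,4,1), (1,4,4), (1,4,6), (1,6,4), (2,4,4), (3,4,4), (3,4,5), (3,5,5), (4,2,3), (4,3,2), (4,3,3), (5,2,6), (5,4,4), (5,4,6), (5,6,2), (5,6,4).

16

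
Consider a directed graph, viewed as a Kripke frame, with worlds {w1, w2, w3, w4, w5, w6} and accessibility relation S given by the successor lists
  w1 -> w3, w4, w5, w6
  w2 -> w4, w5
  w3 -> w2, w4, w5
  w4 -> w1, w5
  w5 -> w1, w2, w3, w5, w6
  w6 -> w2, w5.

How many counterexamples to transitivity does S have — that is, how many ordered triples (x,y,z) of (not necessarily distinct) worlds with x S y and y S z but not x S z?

27

Enumerating: (w1,w3,w2), (w1,w4,w1), (w1,w5,w1), (w1,w5,w2), (w1,w6,w2), (w2,w4,w1), (w2,w5,w1), (w2,w5,w2), (w2,w5,w3), (w2,w5,w6), (w3,w4,w1), (w3,w5,w1), … and 15 more.
Total: 27.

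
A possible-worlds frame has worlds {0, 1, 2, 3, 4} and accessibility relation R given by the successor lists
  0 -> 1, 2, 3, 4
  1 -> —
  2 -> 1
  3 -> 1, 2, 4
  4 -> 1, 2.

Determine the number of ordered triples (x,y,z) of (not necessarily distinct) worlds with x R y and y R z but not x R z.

0

R is transitive; there are no such tuples.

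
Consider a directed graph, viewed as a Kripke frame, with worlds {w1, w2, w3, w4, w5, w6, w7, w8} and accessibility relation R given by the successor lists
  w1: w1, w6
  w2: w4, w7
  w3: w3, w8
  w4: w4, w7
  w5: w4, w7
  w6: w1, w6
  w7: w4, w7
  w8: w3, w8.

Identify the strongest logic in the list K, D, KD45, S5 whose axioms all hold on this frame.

KD45

Serial (axiom D): yes — every world has a successor (e.g. w1 R w1).
Euclidean (axiom 5): yes — any two successors of a common world are R-related.
Transitive (axiom 4): yes — every two-step R-path is closed by a direct edge.
Reflexive (axiom T): no — w2 is not related to itself.
So F validates K, D, KD45; S5 would additionally require R to be reflexive. The strongest is KD45.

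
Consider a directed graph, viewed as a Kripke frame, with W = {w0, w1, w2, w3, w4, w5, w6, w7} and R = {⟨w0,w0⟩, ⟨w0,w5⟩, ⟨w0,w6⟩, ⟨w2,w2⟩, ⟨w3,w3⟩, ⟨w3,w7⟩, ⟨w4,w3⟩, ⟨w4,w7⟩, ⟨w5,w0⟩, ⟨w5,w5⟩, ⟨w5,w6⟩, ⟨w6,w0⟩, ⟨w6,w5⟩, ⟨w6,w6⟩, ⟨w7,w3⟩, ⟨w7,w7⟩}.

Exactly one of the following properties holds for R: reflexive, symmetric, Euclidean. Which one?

Reflexive: no — w1 is not related to itself.
Symmetric: no — w4 R w3 but not w3 R w4.
Euclidean: yes — any two successors of a common world are R-related.
Only Euclidean holds.

Euclidean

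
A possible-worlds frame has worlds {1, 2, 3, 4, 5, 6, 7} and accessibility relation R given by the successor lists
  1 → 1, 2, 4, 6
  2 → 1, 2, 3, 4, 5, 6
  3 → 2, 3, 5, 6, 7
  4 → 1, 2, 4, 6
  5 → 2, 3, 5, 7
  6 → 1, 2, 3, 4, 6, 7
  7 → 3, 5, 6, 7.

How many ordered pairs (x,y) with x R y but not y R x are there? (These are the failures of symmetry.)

0

R is symmetric; there are no such tuples.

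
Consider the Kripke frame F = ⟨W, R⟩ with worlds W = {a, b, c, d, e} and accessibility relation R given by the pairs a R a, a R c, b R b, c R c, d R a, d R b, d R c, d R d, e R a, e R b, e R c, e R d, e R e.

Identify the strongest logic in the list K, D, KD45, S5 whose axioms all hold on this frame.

Serial (axiom D): yes — every world has a successor (e.g. a R a).
Euclidean (axiom 5): no — d R a and d R b, but not a R b.
Transitive (axiom 4): yes — every two-step R-path is closed by a direct edge.
Reflexive (axiom T): yes — every world is R-related to itself.
So F validates K, D; KD45 would additionally require R to be Euclidean. The strongest is D.

D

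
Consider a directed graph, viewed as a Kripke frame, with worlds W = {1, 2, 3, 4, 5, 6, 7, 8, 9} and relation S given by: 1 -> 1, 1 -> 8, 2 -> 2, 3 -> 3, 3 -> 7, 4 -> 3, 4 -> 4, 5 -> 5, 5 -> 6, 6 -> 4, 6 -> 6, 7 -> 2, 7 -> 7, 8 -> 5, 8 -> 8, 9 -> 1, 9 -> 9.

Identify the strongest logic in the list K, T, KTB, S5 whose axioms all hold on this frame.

Reflexive (axiom T): yes — every world is S-related to itself.
Symmetric (axiom B): no — 1 S 8 but not 8 S 1.
Euclidean (axiom 5): no — 1 S 8 and 1 S 1, but not 8 S 1.
So F validates K, T; KTB would additionally require S to be symmetric. The strongest is T.

T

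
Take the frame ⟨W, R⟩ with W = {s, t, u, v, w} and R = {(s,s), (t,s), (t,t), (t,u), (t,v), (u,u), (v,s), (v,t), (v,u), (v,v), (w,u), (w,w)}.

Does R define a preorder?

Reflexive: yes — every world is R-related to itself.
Transitive: yes — every two-step R-path is closed by a direct edge.
So R is a preorder.

Yes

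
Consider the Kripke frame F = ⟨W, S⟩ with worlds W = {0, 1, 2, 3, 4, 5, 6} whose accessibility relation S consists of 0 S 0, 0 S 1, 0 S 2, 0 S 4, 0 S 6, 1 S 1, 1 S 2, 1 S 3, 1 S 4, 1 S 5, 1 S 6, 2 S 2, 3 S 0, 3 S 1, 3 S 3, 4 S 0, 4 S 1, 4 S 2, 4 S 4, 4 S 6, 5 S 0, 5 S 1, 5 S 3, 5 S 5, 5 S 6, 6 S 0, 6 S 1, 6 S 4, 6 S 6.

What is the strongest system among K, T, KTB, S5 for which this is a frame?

Reflexive (axiom T): yes — every world is S-related to itself.
Symmetric (axiom B): no — 0 S 1 but not 1 S 0.
Euclidean (axiom 5): no — 0 S 2 and 0 S 1, but not 2 S 1.
So F validates K, T; KTB would additionally require S to be symmetric. The strongest is T.

T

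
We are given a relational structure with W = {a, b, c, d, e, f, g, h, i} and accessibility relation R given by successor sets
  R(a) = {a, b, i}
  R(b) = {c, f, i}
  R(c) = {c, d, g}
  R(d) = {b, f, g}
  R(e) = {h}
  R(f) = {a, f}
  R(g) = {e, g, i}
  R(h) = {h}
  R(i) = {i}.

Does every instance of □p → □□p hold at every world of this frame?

No

The schema 4 characterises exactly the transitive frames.
Transitive: no — a R b and b R c, but not a R c.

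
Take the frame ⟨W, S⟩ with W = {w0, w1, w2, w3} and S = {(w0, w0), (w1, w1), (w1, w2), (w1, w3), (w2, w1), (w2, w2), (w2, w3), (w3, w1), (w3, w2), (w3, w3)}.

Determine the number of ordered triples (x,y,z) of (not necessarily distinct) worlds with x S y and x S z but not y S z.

S is Euclidean; there are no such tuples.

0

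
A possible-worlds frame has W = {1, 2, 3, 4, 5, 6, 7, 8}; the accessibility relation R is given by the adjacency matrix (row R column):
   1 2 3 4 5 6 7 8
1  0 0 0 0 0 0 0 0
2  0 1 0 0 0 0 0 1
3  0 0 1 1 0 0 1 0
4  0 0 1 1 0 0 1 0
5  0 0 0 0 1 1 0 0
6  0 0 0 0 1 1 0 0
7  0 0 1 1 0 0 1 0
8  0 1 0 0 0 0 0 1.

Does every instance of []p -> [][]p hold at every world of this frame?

Yes

By correspondence theory, 4 is valid on a frame iff R is transitive.
Transitive: yes — every two-step R-path is closed by a direct edge.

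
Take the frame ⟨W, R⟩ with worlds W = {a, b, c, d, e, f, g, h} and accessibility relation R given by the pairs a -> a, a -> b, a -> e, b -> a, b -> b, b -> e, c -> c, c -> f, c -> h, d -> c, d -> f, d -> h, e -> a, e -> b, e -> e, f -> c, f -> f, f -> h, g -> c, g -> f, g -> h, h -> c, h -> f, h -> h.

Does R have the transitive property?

Transitive: yes — every two-step R-path is closed by a direct edge.

Yes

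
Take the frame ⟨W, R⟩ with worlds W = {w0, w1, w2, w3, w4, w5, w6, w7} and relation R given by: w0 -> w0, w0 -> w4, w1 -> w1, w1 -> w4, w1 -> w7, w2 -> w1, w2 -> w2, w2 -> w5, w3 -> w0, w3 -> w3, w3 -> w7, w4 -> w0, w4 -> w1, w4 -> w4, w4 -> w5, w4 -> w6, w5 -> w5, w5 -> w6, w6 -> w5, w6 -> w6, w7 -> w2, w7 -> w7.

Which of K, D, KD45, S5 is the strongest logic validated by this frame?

Serial (axiom D): yes — every world has a successor (e.g. w0 R w0).
Euclidean (axiom 5): no — w1 R w4 and w1 R w7, but not w4 R w7.
Transitive (axiom 4): no — w0 R w4 and w4 R w1, but not w0 R w1.
Reflexive (axiom T): yes — every world is R-related to itself.
So F validates K, D; KD45 would additionally require R to be Euclidean and transitive. The strongest is D.

D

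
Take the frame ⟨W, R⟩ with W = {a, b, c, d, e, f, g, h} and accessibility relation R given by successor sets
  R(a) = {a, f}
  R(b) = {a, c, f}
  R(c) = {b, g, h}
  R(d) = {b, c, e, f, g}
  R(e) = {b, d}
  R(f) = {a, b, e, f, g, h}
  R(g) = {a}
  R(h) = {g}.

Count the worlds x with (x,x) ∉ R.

6

Enumerating: b, c, d, e, g, h.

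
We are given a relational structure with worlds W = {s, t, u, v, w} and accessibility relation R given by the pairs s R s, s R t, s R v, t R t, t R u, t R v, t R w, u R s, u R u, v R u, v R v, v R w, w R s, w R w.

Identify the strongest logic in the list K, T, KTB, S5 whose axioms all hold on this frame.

T

Reflexive (axiom T): yes — every world is R-related to itself.
Symmetric (axiom B): no — s R t but not t R s.
Euclidean (axiom 5): no — s R v and s R t, but not v R t.
So F validates K, T; KTB would additionally require R to be symmetric. The strongest is T.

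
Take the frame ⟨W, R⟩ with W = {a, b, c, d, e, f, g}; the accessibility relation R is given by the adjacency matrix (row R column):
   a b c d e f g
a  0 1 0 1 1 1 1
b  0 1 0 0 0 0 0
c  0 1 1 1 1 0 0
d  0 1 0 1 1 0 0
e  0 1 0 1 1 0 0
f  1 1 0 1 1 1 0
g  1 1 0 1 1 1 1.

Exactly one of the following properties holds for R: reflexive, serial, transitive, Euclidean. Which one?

Reflexive: no — a is not related to itself.
Serial: yes — every world has a successor (e.g. a R b).
Transitive: no — f R a and a R g, but not f R g.
Euclidean: no — a R b and a R d, but not b R d.
Only serial holds.

serial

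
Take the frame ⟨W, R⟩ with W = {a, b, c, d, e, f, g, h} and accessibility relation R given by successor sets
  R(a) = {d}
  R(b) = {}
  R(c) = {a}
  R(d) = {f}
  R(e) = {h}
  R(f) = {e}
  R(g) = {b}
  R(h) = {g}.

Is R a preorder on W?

Reflexive: no — a is not related to itself.
Transitive: no — a R d and d R f, but not a R f.
So R is not a preorder.

No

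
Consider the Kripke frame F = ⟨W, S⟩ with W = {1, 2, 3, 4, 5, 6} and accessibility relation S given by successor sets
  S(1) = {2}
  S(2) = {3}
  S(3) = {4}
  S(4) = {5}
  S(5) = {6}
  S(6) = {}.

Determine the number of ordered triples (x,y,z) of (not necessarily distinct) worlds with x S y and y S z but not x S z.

Enumerating: (1,2,3), (2,3,4), (3,4,5), (4,5,6).

4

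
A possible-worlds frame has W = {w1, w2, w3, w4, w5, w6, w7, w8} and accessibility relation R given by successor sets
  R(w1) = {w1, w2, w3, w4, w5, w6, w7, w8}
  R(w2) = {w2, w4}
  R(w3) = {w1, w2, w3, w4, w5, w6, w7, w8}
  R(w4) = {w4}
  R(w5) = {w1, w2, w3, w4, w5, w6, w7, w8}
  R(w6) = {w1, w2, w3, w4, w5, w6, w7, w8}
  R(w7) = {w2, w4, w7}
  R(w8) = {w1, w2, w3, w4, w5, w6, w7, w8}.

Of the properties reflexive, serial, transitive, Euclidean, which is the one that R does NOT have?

Euclidean

Reflexive: yes — every world is R-related to itself.
Serial: yes — every world has a successor (e.g. w1 R w1).
Transitive: yes — every two-step R-path is closed by a direct edge.
Euclidean: no — w1 R w2 and w1 R w3, but not w2 R w3.
Only Euclidean fails.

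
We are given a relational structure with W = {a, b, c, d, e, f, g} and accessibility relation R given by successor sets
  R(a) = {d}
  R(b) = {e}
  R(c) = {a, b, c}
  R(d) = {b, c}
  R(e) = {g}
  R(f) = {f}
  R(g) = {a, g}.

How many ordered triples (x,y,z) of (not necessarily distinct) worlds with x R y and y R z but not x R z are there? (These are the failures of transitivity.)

Enumerating: (a,d,b), (a,d,c), (b,e,g), (c,a,d), (c,b,e), (d,b,e), (d,c,a), (e,g,a), (g,a,d).

9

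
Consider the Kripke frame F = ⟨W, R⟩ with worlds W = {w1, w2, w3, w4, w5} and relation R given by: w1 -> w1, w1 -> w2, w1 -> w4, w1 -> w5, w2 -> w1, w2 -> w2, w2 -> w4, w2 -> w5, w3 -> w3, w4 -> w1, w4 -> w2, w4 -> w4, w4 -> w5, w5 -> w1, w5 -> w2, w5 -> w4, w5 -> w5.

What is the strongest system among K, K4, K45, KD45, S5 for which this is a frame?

Transitive (axiom 4): yes — every two-step R-path is closed by a direct edge.
Euclidean (axiom 5): yes — any two successors of a common world are R-related.
Serial (axiom D): yes — every world has a successor (e.g. w1 R w1).
Reflexive (axiom T): yes — every world is R-related to itself.
So F validates K, K4, K45, KD45, S5. The strongest is S5.

S5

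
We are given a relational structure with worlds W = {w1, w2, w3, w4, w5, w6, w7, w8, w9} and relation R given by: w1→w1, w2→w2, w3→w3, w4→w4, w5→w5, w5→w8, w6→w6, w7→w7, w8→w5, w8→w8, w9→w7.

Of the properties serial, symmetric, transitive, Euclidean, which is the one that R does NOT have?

Serial: yes — every world has a successor (e.g. w1 R w1).
Symmetric: no — w9 R w7 but not w7 R w9.
Transitive: yes — every two-step R-path is closed by a direct edge.
Euclidean: yes — any two successors of a common world are R-related.
Only symmetric fails.

symmetric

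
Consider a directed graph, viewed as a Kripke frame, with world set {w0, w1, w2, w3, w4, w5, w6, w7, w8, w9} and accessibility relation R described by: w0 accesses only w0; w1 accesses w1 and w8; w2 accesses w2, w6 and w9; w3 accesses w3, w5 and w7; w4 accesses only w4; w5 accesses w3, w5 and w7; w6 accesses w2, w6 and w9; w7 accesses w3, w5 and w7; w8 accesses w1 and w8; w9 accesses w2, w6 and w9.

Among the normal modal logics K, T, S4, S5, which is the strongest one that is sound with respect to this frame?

Reflexive (axiom T): yes — every world is R-related to itself.
Transitive (axiom 4): yes — every two-step R-path is closed by a direct edge.
Euclidean (axiom 5): yes — any two successors of a common world are R-related.
So F validates K, T, S4, S5. The strongest is S5.

S5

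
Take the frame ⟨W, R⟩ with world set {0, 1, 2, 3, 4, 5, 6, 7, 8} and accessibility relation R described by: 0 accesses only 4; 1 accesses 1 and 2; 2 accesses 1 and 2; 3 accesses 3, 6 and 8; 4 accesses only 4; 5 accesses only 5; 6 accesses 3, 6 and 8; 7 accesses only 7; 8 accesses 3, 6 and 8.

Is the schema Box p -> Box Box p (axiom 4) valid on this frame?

The schema 4 characterises exactly the transitive frames.
Transitive: yes — every two-step R-path is closed by a direct edge.

Yes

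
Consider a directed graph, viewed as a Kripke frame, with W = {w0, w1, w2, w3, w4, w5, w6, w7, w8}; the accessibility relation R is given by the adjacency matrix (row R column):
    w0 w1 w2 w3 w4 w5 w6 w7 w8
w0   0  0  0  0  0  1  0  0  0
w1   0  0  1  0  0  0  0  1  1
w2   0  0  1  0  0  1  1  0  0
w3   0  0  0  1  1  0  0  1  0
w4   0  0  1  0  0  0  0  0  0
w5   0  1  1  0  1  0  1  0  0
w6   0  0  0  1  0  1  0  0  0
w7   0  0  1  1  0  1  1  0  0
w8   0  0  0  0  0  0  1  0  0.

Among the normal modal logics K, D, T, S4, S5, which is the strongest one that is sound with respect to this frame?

Serial (axiom D): yes — every world has a successor (e.g. w0 R w5).
Reflexive (axiom T): no — w0 is not related to itself.
Transitive (axiom 4): no — w0 R w5 and w5 R w1, but not w0 R w1.
Euclidean (axiom 5): no — w1 R w2 and w1 R w7, but not w2 R w7.
So F validates K, D; T would additionally require R to be reflexive. The strongest is D.

D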